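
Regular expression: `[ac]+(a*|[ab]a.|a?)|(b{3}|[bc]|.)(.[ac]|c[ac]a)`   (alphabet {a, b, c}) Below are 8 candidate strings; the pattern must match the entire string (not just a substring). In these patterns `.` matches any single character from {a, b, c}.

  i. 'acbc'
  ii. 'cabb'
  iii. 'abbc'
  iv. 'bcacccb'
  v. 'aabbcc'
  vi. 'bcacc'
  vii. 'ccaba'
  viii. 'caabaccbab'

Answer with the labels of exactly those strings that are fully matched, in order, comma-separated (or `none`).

none

i. 'acbc' → no match
ii. 'cabb' → no match
iii. 'abbc' → no match
iv. 'bcacccb' → no match
v. 'aabbcc' → no match
vi. 'bcacc' → no match
vii. 'ccaba' → no match
viii. 'caabaccbab' → no match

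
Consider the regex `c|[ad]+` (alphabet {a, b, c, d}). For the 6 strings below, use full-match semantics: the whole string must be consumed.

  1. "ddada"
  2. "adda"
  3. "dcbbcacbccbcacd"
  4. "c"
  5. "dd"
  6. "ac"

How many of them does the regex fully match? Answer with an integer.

4

1 → match
2 → match
3 → no match
4 → match
5 → match
6 → no match
Total matched: 4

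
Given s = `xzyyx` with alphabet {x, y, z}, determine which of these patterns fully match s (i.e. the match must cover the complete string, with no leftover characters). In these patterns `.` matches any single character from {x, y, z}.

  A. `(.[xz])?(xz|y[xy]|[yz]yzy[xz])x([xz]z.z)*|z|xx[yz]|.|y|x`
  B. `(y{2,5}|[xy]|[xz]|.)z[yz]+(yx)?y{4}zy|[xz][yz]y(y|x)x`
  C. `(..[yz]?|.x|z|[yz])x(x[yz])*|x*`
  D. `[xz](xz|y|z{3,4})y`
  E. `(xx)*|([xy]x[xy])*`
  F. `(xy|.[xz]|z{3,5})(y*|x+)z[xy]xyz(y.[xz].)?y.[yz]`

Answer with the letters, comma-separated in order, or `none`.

A → match
B → match
C → no match
D → no match — must end with `y`
E → no match
F → no match

A, B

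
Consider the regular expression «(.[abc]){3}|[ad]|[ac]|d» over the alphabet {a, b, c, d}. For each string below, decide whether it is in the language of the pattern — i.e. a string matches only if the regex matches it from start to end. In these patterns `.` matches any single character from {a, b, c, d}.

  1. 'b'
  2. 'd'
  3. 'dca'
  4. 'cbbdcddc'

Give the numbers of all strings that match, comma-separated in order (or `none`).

1. 'b' → no match
2. 'd' → match
3. 'dca' → no match
4. 'cbbdcddc' → no match

2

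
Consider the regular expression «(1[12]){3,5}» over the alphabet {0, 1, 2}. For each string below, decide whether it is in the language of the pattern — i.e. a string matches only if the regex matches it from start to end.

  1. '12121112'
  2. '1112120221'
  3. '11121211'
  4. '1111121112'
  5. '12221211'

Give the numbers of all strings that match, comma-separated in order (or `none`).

1, 3, 4

1 → match
2 → no match
3 → match
4 → match
5 → no match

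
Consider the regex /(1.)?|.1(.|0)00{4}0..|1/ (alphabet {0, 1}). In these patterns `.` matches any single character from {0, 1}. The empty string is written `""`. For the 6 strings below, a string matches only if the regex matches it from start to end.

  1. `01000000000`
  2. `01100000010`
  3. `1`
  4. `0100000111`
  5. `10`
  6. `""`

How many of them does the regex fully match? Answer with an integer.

5

1 → match
2 → match
3 → match
4 → no match
5 → match
6 → match
Total matched: 5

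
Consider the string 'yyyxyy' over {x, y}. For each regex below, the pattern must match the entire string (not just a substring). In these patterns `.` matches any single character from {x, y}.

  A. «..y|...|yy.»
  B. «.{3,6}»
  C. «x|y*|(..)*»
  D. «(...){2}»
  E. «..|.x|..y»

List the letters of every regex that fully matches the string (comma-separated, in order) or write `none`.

A → no match
B → match
C → match
D → match
E → no match

B, C, D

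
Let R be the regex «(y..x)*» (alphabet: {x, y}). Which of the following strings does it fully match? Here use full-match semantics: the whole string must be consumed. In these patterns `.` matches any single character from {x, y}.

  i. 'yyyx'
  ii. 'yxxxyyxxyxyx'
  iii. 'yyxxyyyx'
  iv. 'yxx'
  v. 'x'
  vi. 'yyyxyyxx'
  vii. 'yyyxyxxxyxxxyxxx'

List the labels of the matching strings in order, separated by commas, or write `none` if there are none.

i, ii, iii, vi, vii

i → match
ii → match
iii → match
iv → no match
v → no match
vi → match
vii → match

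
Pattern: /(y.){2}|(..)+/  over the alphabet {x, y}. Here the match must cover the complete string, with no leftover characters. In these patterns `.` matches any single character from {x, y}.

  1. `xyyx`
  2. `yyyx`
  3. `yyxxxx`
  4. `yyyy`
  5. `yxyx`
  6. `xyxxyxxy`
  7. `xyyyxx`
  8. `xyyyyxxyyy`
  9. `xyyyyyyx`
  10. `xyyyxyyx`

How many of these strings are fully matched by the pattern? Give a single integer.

1 → match
2 → match
3 → match
4 → match
5 → match
6 → match
7 → match
8 → match
9 → match
10 → match
Total matched: 10

10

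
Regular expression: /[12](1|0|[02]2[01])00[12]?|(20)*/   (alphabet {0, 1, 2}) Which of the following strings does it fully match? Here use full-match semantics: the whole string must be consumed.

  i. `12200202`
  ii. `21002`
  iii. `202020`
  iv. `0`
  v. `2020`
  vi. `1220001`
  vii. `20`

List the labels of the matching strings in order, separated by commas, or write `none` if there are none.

ii, iii, v, vi, vii

i → no match
ii → match
iii → match
iv → no match
v → match
vi → match
vii → match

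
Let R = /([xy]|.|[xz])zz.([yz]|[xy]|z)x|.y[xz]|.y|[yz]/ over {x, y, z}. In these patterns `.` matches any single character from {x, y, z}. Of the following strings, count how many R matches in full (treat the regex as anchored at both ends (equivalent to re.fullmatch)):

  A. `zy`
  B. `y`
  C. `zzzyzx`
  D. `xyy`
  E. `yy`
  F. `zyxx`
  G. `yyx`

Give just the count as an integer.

5

A → match
B → match
C → match
D → no match
E → match
F → no match
G → match
Total matched: 5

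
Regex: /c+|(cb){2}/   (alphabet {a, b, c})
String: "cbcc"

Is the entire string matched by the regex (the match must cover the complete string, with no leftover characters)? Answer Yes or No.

No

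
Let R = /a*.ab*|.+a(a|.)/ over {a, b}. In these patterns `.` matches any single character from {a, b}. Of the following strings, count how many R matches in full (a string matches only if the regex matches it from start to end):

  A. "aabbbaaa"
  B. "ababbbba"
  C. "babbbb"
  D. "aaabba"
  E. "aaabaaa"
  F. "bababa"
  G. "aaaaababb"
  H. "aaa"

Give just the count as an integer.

A. "aabbbaaa" → match
B. "ababbbba" → no match
C. "babbbb" → match
D. "aaabba" → no match
E. "aaabaaa" → match
F. "bababa" → no match
G. "aaaaababb" → match
H. "aaa" → match
Total matched: 5

5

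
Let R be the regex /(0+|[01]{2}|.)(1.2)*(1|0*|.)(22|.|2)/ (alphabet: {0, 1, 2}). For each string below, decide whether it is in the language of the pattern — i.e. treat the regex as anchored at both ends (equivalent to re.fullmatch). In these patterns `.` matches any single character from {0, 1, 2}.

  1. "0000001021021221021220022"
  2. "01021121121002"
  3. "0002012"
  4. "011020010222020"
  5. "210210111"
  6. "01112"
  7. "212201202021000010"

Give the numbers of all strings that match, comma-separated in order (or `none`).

1 → match
2 → no match
3 → no match
4 → no match
5 → no match
6 → no match
7 → no match

1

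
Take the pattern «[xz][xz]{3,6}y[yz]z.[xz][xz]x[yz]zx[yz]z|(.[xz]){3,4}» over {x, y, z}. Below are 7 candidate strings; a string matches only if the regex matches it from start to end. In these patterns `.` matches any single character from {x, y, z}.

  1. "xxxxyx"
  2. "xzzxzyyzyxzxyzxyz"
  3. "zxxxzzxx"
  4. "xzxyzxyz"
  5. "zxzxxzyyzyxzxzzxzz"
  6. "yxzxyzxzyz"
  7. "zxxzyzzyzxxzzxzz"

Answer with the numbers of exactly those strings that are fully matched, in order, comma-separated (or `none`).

1, 2, 3, 5, 7

1. "xxxxyx" → match
2 → match
3. "zxxxzzxx" → match
4. "xzxyzxyz" → no match
5 → match
6. "yxzxyzxzyz" → no match
7 → match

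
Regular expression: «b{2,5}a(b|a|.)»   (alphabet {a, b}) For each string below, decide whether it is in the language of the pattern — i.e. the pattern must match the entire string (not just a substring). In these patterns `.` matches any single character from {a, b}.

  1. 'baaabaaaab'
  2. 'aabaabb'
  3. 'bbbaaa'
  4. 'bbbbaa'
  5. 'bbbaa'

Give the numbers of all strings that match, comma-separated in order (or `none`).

4, 5

1 → no match
2 → no match — must start with 'b'
3 → no match
4 → match
5 → match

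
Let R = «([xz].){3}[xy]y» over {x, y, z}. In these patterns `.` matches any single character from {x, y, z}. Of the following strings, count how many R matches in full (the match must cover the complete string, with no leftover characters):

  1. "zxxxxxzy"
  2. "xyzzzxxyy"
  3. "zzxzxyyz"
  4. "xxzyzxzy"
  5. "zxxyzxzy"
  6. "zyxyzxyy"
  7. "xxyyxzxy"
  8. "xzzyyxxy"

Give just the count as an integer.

1

1. "zxxxxxzy" → no match
2. "xyzzzxxyy" → no match
3. "zzxzxyyz" → no match — must end with "y"
4. "xxzyzxzy" → no match
5. "zxxyzxzy" → no match
6. "zyxyzxyy" → match
7. "xxyyxzxy" → no match
8. "xzzyyxxy" → no match
Total matched: 1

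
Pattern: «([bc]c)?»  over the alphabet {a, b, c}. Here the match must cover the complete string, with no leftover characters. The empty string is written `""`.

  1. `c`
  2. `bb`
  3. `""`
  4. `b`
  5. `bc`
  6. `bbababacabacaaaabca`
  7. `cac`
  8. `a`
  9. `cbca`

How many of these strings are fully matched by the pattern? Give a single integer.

2

1 → no match
2 → no match
3 → match
4 → no match
5 → match
6 → no match
7 → no match
8 → no match
9 → no match
Total matched: 2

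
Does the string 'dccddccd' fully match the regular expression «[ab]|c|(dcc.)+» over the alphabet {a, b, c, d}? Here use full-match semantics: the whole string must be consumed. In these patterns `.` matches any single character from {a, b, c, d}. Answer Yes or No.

Yes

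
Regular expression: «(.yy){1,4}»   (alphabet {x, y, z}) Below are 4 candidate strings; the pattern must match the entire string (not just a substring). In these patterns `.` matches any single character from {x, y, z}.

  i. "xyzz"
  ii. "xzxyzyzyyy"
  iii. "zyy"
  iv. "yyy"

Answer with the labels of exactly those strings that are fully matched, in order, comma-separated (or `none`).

i → no match — must end with "yy"
ii → no match
iii → match
iv → match

iii, iv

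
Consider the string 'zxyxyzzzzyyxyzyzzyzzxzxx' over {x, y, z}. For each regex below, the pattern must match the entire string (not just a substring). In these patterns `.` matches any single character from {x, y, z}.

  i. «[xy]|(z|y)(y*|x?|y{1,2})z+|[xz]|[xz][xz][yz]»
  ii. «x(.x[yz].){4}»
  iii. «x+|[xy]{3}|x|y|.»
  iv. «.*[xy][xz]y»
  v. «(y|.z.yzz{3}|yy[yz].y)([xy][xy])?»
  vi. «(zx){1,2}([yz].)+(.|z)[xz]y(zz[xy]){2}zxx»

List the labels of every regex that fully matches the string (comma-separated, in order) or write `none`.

i → no match
ii → no match — must start with 'x'
iii → no match
iv → no match — must end with 'y'
v → no match
vi → match

vi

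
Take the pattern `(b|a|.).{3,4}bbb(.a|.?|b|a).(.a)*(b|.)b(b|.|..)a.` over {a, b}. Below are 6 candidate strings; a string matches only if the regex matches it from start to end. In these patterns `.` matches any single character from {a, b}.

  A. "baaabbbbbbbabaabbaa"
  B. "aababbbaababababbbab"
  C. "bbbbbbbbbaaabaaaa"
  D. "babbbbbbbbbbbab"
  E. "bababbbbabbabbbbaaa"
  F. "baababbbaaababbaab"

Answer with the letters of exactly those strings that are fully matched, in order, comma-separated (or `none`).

A → match
B → match
C → match
D → match
E → no match
F → match

A, B, C, D, F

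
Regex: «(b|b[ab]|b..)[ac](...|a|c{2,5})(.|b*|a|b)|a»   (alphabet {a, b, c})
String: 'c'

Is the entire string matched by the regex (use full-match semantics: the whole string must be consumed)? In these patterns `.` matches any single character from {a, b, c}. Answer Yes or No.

No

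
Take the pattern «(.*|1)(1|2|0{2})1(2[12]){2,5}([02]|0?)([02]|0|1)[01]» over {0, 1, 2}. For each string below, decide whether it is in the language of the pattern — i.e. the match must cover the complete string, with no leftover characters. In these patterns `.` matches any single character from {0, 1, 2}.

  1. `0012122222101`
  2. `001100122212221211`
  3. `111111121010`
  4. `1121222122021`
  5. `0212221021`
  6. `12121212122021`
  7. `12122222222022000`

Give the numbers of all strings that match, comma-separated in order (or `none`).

1 → match
2 → match
3. `111111121010` → no match
4 → match
5. `0212221021` → match
6 → match
7 → no match

1, 2, 4, 5, 6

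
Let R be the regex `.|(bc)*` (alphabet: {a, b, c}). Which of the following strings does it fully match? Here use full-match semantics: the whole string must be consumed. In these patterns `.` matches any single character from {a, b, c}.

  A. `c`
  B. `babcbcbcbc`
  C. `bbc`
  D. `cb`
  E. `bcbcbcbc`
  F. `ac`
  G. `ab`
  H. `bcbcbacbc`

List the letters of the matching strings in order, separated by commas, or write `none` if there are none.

A, E

A → match
B → no match
C → no match
D → no match
E → match
F → no match
G → no match
H → no match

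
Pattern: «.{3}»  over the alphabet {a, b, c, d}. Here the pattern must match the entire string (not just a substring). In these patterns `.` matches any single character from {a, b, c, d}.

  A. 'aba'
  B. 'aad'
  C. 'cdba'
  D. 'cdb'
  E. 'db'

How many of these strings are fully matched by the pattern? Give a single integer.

A. 'aba' → match
B. 'aad' → match
C. 'cdba' → no match
D. 'cdb' → match
E. 'db' → no match
Total matched: 3

3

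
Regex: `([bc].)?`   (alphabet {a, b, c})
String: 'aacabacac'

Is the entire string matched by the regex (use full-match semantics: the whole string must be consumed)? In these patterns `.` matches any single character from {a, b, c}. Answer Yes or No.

No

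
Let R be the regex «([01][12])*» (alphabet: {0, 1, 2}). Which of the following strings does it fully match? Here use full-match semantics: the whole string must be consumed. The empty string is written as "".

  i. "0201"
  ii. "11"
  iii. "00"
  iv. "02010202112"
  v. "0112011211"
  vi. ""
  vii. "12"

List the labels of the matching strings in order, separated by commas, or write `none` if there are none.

i → match
ii → match
iii → no match
iv → no match
v → match
vi → match
vii → match

i, ii, v, vi, vii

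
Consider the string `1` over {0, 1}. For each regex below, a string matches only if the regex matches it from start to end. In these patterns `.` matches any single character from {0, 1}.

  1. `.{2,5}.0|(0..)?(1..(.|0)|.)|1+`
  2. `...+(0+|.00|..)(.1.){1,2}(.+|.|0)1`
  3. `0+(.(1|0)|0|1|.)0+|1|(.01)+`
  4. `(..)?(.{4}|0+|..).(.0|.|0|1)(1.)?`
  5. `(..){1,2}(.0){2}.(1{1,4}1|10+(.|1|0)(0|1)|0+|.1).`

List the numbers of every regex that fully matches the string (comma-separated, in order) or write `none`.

1 → match
2 → no match
3 → match
4 → no match
5 → no match

1, 3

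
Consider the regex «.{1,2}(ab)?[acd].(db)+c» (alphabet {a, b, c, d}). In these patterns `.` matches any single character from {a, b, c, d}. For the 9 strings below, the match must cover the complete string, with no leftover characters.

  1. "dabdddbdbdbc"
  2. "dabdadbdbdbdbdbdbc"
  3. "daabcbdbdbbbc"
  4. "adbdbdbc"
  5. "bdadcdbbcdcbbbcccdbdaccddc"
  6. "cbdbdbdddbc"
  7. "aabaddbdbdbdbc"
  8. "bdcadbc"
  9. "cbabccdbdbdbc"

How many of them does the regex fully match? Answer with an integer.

1. "dabdddbdbdbc" → match
2 → match
3 → no match — must end with "dbc"
4. "adbdbdbc" → match
5 → no match — must end with "dbc"
6. "cbdbdbdddbc" → no match
7 → match
8. "bdcadbc" → match
9 → match
Total matched: 6

6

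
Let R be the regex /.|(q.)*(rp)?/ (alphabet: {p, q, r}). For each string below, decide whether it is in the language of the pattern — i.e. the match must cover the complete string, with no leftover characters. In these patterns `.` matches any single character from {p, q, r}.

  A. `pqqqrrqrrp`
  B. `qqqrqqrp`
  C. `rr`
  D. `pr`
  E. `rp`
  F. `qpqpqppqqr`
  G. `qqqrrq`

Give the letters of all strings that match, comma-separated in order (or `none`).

A → no match
B → match
C → no match
D → no match
E → match
F → no match
G → no match

B, E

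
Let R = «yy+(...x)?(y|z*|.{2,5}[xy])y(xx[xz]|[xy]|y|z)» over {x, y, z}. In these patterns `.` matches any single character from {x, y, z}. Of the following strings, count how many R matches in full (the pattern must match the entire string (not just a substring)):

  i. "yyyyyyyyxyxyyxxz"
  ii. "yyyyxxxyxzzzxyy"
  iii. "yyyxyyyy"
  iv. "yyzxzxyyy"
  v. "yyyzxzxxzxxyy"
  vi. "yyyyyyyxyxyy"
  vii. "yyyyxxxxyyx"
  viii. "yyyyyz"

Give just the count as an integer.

i → match
ii → match
iii → match
iv → match
v → match
vi → match
vii → match
viii → match
Total matched: 8

8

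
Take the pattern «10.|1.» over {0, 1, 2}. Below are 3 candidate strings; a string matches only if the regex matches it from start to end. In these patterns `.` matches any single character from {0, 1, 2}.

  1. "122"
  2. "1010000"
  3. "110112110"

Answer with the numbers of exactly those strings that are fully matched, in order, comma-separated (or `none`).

none

1 → no match
2 → no match
3 → no match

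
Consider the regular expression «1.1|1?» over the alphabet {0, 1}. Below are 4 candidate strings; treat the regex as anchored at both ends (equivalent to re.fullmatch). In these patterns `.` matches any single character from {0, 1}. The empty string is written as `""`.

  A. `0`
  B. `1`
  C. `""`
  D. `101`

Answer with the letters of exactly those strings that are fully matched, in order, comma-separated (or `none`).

B, C, D

A → no match
B → match
C → match
D → match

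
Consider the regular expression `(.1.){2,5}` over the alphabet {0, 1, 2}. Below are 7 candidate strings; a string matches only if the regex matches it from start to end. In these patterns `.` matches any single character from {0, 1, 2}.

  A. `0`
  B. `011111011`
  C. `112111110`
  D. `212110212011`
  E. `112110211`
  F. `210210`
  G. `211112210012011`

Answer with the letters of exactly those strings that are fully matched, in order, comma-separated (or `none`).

A → no match
B → match
C → match
D → match
E → match
F → match
G → match

B, C, D, E, F, G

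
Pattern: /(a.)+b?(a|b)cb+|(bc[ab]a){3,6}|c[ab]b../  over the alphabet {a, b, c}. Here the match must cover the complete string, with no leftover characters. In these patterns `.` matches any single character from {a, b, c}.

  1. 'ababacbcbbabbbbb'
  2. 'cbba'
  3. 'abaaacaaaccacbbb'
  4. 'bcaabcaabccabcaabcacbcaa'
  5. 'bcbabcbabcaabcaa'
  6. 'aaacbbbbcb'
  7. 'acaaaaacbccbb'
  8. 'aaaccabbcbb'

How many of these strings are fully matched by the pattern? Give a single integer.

1

1 → no match
2 → no match
3 → no match
4 → no match
5 → match
6 → no match
7 → no match
8 → no match
Total matched: 1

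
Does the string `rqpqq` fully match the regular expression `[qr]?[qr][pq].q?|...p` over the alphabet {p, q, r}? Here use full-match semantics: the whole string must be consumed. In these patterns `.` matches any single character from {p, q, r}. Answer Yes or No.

Yes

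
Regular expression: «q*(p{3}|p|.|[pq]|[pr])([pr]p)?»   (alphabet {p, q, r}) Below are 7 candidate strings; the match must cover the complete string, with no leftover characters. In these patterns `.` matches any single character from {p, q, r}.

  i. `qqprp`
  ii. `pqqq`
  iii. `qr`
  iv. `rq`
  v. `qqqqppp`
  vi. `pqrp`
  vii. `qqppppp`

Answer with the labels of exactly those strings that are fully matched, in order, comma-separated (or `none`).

i → match
ii → no match
iii → match
iv → no match
v → match
vi → no match
vii → match

i, iii, v, vii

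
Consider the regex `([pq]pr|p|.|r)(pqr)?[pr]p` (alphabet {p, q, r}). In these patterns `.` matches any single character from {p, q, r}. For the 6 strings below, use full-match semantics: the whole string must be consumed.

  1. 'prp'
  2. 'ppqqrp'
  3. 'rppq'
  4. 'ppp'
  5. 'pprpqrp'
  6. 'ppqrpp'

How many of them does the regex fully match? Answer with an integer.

1. 'prp' → match
2. 'ppqqrp' → no match
3. 'rppq' → no match — must end with 'p'
4. 'ppp' → match
5. 'pprpqrp' → no match
6. 'ppqrpp' → match
Total matched: 3

3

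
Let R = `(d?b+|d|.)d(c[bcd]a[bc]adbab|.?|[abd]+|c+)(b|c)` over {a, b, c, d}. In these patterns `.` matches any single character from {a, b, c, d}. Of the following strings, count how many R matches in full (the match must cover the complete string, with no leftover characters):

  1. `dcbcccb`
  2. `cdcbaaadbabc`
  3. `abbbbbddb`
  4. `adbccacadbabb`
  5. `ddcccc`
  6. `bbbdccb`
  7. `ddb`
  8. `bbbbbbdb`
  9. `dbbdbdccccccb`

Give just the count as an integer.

4

1. `dcbcccb` → no match
2. `cdcbaaadbabc` → no match
3. `abbbbbddb` → no match
4 → no match
5. `ddcccc` → match
6. `bbbdccb` → match
7. `ddb` → match
8. `bbbbbbdb` → match
9 → no match
Total matched: 4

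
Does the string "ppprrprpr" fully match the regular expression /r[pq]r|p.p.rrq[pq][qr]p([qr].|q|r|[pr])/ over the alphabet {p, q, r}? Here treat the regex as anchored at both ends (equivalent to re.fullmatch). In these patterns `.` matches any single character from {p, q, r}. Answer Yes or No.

No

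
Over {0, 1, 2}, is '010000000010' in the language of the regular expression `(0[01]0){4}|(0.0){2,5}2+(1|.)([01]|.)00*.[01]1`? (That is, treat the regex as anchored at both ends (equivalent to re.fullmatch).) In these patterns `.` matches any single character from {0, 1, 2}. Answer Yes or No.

Yes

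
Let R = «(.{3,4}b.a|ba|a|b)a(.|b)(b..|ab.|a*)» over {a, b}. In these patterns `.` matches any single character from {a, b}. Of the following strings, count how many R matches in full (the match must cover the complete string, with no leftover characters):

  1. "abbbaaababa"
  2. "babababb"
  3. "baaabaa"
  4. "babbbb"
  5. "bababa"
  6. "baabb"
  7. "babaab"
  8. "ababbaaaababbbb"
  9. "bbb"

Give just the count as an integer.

4

1. "abbbaaababa" → match
2. "babababb" → no match
3. "baaabaa" → match
4. "babbbb" → match
5. "bababa" → match
6. "baabb" → no match
7. "babaab" → no match
8 → no match
9. "bbb" → no match
Total matched: 4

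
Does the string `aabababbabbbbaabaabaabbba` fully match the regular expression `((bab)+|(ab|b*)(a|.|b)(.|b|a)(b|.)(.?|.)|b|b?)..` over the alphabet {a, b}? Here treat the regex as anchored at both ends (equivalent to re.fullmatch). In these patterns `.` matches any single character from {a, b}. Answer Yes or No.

No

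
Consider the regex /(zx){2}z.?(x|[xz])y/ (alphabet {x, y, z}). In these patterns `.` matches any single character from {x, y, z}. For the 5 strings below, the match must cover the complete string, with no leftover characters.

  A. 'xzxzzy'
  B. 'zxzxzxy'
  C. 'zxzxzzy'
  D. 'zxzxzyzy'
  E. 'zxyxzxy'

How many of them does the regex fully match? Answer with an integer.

A. 'xzxzzy' → no match — must start with 'zx'
B. 'zxzxzxy' → match
C. 'zxzxzzy' → match
D. 'zxzxzyzy' → match
E. 'zxyxzxy' → no match
Total matched: 3

3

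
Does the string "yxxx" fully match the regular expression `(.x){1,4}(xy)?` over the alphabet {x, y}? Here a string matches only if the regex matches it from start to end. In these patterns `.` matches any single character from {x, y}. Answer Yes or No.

Yes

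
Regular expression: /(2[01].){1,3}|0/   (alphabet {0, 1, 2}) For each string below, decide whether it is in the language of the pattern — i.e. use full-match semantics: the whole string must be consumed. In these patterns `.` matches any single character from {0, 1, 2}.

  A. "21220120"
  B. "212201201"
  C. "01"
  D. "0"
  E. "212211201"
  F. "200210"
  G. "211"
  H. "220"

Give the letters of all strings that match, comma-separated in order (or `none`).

B, D, E, F, G

A → no match
B → match
C → no match
D → match
E → match
F → match
G → match
H → no match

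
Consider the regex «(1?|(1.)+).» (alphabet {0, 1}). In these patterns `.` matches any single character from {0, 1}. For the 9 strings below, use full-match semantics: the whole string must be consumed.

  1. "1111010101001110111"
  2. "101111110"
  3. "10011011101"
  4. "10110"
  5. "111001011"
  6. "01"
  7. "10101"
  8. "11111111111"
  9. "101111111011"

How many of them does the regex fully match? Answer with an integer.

1 → no match
2 → match
3 → no match
4 → match
5 → no match
6 → no match
7 → match
8 → match
9 → no match
Total matched: 4

4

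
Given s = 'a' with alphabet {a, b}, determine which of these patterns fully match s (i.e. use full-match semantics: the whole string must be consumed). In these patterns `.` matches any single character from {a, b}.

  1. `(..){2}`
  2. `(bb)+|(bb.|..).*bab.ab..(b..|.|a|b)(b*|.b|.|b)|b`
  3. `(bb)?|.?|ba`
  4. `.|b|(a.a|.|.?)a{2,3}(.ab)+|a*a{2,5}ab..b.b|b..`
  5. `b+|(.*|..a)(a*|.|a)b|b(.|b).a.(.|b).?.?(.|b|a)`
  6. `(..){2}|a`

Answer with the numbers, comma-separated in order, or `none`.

1 → no match
2 → no match
3 → match
4 → match
5 → no match
6 → match

3, 4, 6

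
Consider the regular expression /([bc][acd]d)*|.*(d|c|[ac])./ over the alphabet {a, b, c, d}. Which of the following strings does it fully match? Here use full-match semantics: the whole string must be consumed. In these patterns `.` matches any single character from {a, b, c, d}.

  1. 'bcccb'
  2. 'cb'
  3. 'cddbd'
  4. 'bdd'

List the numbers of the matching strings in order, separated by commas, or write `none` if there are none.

1, 2, 4

1. 'bcccb' → match
2. 'cb' → match
3. 'cddbd' → no match
4. 'bdd' → match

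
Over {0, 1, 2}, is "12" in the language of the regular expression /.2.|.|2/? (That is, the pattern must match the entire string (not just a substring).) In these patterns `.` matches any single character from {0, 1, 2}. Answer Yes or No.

No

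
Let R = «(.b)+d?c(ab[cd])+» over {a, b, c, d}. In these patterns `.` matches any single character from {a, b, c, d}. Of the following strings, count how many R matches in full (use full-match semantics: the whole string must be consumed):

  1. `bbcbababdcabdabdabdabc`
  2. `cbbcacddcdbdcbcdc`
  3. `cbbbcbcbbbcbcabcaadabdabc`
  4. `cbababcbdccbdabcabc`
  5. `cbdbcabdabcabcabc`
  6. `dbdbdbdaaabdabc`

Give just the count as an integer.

2

1 → match
2 → no match
3 → no match
4 → no match
5 → match
6 → no match
Total matched: 2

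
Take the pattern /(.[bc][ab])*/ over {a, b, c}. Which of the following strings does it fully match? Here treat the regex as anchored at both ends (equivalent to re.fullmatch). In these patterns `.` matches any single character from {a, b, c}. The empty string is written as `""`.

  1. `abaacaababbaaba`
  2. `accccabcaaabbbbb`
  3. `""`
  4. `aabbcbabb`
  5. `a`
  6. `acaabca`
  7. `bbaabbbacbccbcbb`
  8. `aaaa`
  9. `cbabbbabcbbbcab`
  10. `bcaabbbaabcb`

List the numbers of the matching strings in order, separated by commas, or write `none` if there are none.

1 → match
2 → no match
3 → match
4 → no match
5 → no match
6 → no match
7 → no match
8 → no match
9 → no match
10 → no match

1, 3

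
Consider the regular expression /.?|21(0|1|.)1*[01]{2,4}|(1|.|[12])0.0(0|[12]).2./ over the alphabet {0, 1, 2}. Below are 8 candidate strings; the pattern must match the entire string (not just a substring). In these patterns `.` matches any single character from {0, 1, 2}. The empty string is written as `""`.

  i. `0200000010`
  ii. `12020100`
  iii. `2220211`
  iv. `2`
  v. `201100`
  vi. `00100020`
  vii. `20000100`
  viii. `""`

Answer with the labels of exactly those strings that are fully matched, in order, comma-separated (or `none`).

iv, vi, viii

i → no match
ii → no match
iii → no match
iv → match
v → no match
vi → match
vii → no match
viii → match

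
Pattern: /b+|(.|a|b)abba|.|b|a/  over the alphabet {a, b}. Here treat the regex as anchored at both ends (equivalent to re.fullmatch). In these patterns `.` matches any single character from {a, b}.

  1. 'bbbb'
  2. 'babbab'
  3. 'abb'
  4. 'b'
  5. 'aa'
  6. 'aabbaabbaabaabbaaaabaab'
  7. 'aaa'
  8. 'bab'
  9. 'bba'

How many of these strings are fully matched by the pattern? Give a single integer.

1. 'bbbb' → match
2. 'babbab' → no match
3. 'abb' → no match
4. 'b' → match
5. 'aa' → no match
6 → no match
7. 'aaa' → no match
8. 'bab' → no match
9. 'bba' → no match
Total matched: 2

2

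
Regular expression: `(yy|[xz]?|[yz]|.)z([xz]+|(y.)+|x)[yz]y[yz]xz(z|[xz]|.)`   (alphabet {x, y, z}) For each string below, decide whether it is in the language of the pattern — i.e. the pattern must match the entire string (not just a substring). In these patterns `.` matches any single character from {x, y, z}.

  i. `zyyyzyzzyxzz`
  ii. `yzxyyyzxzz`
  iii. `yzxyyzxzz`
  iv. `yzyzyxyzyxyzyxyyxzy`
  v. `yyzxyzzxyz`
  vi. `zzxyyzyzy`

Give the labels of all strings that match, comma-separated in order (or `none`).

i → no match
ii → no match
iii → match
iv → no match
v → no match
vi → no match

iii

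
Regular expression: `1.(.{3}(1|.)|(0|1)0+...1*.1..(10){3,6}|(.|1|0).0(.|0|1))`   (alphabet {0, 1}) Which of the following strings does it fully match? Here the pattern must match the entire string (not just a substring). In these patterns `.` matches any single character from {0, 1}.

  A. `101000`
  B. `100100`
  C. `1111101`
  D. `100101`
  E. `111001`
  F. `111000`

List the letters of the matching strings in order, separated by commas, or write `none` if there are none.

A, B, D, E, F

A. `101000` → match
B. `100100` → match
C. `1111101` → no match
D. `100101` → match
E. `111001` → match
F. `111000` → match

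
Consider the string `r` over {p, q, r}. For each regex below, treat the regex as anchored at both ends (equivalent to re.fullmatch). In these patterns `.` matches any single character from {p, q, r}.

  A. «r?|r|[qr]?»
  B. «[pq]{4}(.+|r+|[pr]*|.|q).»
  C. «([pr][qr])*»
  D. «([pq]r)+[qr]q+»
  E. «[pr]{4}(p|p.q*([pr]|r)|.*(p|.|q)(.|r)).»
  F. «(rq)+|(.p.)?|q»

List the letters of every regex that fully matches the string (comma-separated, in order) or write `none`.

A → match
B → no match
C → no match
D → no match — must end with `q`
E → no match
F → no match

A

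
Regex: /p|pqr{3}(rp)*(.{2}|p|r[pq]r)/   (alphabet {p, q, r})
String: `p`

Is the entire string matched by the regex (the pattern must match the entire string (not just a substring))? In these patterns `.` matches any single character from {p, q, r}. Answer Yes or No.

Yes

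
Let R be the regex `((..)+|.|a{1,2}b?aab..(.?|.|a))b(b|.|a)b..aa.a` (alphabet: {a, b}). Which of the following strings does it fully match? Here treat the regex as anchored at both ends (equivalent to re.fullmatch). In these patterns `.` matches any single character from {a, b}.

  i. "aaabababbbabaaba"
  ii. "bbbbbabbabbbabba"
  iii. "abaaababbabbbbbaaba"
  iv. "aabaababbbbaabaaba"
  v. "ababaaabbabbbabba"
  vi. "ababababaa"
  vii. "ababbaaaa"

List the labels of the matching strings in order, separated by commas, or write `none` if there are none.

i → match
ii → no match
iii → match
iv → no match
v → no match
vi → no match
vii → no match

i, iii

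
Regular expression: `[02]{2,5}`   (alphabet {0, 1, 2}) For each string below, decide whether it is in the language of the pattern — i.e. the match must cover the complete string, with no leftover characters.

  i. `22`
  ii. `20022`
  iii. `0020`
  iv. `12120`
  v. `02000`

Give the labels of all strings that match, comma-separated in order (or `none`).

i, ii, iii, v

i. `22` → match
ii. `20022` → match
iii. `0020` → match
iv. `12120` → no match
v. `02000` → match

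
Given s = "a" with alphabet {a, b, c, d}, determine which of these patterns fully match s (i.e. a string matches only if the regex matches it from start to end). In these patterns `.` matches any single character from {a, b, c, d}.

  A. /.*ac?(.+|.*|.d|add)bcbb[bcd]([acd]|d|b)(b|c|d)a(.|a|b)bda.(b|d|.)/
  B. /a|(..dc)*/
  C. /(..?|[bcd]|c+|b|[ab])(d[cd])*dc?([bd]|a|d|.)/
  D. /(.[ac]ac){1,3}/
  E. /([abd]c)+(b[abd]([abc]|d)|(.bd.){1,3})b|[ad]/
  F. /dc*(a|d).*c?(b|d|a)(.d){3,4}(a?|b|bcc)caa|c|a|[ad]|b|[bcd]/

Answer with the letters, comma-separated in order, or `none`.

B, E, F

A → no match
B → match
C → no match
D → no match — must end with "ac"
E → match
F → match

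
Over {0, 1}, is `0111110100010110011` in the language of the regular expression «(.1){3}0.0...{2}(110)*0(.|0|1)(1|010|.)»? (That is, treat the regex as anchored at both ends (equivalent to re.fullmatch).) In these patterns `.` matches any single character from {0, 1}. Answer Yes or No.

Yes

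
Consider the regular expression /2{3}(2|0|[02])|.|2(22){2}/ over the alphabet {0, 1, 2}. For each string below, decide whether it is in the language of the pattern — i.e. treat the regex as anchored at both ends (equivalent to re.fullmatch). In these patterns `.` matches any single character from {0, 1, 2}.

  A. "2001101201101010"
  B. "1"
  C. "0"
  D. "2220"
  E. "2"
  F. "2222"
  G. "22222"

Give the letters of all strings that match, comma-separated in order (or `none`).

B, C, D, E, F, G

A → no match
B → match
C → match
D → match
E → match
F → match
G → match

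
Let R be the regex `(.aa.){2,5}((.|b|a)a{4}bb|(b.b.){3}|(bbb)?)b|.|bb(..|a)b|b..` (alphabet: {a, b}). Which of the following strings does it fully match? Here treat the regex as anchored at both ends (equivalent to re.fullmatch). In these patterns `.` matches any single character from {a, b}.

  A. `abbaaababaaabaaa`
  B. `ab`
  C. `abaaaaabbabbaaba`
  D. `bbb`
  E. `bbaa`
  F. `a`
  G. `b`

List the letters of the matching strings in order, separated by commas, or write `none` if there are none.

D, F, G

A → no match
B → no match
C → no match
D → match
E → no match
F → match
G → match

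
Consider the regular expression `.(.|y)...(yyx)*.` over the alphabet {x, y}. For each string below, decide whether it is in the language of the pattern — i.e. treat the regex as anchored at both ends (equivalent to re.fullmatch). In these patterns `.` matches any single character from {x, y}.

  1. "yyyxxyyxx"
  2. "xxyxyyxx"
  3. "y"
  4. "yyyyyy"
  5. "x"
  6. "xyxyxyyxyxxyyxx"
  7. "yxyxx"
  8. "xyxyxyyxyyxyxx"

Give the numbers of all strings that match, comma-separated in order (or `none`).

1, 4

1. "yyyxxyyxx" → match
2. "xxyxyyxx" → no match
3. "y" → no match
4. "yyyyyy" → match
5. "x" → no match
6 → no match
7. "yxyxx" → no match
8 → no match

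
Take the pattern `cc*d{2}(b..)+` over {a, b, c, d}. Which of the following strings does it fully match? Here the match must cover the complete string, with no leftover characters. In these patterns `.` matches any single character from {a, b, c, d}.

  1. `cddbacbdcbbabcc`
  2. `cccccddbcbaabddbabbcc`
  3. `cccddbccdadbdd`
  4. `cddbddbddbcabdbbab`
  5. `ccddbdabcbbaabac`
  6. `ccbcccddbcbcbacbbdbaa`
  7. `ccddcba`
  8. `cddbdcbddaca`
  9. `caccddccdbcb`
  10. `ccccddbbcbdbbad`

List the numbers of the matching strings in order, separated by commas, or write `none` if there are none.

1, 4, 5, 10

1 → match
2 → no match
3 → no match
4 → match
5 → match
6 → no match
7 → no match
8 → no match
9 → no match
10 → match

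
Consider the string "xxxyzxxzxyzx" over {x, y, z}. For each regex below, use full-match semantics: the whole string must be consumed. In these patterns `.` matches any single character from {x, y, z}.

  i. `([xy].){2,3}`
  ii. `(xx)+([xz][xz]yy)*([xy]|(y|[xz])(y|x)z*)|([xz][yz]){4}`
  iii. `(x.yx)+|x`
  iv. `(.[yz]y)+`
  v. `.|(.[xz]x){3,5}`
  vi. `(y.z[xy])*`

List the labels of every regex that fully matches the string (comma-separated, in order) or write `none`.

v

i → no match
ii → no match
iii → no match
iv → no match — must end with "y"
v → match
vi → no match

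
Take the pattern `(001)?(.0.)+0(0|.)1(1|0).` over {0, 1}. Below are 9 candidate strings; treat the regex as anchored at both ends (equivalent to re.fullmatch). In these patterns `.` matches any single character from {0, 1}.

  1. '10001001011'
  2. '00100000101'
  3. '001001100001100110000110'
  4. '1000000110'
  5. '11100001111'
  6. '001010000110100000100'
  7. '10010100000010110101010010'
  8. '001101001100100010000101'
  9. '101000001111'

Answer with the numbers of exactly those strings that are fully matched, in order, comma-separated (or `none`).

2

1 → no match
2 → match
3 → no match
4 → no match
5 → no match
6 → no match
7 → no match
8 → no match
9 → no match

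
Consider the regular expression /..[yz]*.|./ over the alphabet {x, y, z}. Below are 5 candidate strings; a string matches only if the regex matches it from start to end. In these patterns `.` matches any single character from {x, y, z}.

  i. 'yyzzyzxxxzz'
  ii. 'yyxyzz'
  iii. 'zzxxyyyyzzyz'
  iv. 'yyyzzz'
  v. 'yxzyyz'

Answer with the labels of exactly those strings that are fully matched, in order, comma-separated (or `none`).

i → no match
ii → no match
iii → no match
iv → match
v → match

iv, v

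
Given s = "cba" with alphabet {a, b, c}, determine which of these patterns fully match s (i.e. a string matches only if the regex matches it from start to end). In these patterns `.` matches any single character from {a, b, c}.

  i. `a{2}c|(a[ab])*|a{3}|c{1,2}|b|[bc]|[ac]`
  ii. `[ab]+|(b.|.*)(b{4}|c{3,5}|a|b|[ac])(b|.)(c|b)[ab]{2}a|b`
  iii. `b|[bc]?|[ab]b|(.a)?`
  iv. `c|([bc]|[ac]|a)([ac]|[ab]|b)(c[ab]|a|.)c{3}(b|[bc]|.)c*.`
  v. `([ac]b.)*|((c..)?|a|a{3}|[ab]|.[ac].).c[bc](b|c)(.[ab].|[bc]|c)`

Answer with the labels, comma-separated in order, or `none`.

v

i → no match
ii → no match
iii → no match
iv → no match
v → match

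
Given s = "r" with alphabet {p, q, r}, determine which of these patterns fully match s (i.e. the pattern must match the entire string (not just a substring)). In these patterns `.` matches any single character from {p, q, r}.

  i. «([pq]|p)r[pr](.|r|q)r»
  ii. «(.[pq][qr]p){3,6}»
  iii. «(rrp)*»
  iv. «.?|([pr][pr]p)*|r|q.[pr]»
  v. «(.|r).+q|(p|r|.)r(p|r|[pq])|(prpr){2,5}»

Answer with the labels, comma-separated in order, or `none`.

i → no match
ii → no match — must end with "p"
iii → no match
iv → match
v → no match

iv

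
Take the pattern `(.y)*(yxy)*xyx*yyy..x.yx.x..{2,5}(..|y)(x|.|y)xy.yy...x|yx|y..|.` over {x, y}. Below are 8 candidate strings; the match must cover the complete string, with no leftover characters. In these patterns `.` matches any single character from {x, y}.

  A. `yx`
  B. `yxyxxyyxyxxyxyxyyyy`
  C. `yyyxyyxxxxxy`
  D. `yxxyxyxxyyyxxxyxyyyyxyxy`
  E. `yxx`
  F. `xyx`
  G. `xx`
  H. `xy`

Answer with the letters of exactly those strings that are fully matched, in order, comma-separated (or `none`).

A, E

A → match
B → no match
C → no match
D → no match
E → match
F → no match
G → no match
H → no match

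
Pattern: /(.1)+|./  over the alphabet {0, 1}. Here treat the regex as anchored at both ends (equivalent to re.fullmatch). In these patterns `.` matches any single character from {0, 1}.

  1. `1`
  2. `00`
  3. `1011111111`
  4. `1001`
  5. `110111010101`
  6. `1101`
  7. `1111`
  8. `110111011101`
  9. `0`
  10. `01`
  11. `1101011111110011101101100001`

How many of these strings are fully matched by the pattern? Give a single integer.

7

1 → match
2 → no match
3 → no match
4 → no match
5 → match
6 → match
7 → match
8 → match
9 → match
10 → match
11 → no match
Total matched: 7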